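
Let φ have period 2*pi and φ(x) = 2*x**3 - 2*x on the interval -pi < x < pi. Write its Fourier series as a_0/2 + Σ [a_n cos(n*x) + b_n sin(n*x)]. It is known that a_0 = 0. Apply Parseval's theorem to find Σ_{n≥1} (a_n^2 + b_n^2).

Parseval: a_0^2/2 + Σ_{n≥1} (a_n^2+b_n^2) = 1/pi ∫_{-pi}^{pi} φ(x)^2 dx = 8*pi**2*(-42*pi**2 + 35 + 15*pi**4)/105.
Subtract a_0^2/2 = 0: Σ (a_n^2+b_n^2) = 8*pi**2*(-42*pi**2 + 35 + 15*pi**4)/105.

8*pi**2*(-42*pi**2 + 35 + 15*pi**4)/105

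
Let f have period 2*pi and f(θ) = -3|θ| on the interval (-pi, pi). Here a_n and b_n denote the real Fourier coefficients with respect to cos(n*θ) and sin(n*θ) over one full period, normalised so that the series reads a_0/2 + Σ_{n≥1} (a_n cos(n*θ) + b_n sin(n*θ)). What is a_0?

a_0 = 1/pi ∫_{-pi}^{pi} f(θ) dθ = 1/pi · (-3*pi**2) = -3*pi.

-3*pi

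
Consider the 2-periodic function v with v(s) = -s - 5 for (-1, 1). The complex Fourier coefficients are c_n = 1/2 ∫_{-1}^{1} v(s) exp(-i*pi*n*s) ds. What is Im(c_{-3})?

-1/(3*pi)

Since v is real-valued, Im(c_{-3}) = -1/2 ∫_{-1}^{1} v(s) sin(-3*pi*s) ds = b_{3}/2.
Integrating by parts (boundary term plus one more integral), an antiderivative of (-s - 5) sin(-3*pi*s) is -s*cos(3*pi*s)/(3*pi) + sin(3*pi*s)/(9*pi**2) - 5*cos(3*pi*s)/(3*pi); evaluating from -1 to 1: ∫_{-1}^{1} (-s - 5) sin(-3*pi*s) ds = (2/pi) - (4/(3*pi)) = 2/(3*pi).
Hence Im(c_{-3}) = (-1/2)·(2/(3*pi)) = -1/(3*pi).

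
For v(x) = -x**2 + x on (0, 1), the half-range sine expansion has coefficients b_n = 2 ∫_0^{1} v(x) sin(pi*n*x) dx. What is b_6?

b_6 = 2 ∫_0^{1} (-x**2 + x) sin(6*pi*x) dx.
Integrating by parts twice (tabular method), an antiderivative of (-x**2 + x) sin(6*pi*x) is x**2*cos(6*pi*x)/(6*pi) - x*sin(6*pi*x)/(18*pi**2) - x*cos(6*pi*x)/(6*pi) + sin(6*pi*x)/(36*pi**2) - cos(6*pi*x)/(108*pi**3); evaluating from 0 to 1: ∫_{0}^{1} (-x**2 + x) sin(6*pi*x) dx = (-1/(108*pi**3)) - (-1/(108*pi**3)) = 0.
Hence b_6 = 2·(0) = 0.

0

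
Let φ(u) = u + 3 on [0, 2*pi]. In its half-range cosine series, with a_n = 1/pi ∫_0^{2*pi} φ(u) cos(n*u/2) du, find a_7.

-8/(49*pi)

a_7 = 1/pi ∫_0^{2*pi} (u + 3) cos(7*u/2) du.
Integrating by parts (boundary term plus one more integral), an antiderivative of (u + 3) cos(7*u/2) is 2*u*sin(7*u/2)/7 + 6*sin(7*u/2)/7 + 4*cos(7*u/2)/49; evaluating from 0 to 2*pi: ∫_{0}^{2*pi} (u + 3) cos(7*u/2) du = (-4/49) - (4/49) = -8/49.
Hence a_7 = (1/pi)·(-8/49) = -8/(49*pi).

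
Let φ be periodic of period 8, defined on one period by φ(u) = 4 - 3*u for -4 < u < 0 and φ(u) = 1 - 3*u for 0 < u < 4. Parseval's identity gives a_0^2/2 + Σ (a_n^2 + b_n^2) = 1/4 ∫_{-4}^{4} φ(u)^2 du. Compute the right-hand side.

1/4 ∫_{-4}^{4} φ(u)^2 du = 1/4 · (596) = 149.

149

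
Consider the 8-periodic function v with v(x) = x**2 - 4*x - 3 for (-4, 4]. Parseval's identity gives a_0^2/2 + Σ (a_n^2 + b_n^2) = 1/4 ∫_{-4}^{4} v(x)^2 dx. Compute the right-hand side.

1/4 ∫_{-4}^{4} v(x)^2 dx = 1/4 · (13624/15) = 3406/15.

3406/15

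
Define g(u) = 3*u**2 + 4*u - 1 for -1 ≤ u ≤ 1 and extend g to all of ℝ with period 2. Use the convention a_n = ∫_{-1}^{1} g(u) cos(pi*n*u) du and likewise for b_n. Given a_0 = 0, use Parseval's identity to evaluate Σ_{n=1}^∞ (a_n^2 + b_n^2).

184/15

Parseval: a_0^2/2 + Σ_{n≥1} (a_n^2+b_n^2) = ∫_{-1}^{1} g(u)^2 du = 184/15.
Subtract a_0^2/2 = 0: Σ (a_n^2+b_n^2) = 184/15.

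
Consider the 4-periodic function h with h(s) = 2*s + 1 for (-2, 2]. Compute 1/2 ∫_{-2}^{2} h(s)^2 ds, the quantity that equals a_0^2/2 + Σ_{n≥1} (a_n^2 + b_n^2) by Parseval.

38/3

1/2 ∫_{-2}^{2} h(s)^2 ds = 1/2 · (76/3) = 38/3.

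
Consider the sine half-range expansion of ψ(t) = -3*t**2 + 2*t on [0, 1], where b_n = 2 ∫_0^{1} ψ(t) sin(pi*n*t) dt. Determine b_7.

2*(12 - 49*pi**2)/(343*pi**3)

b_7 = 2 ∫_0^{1} (-3*t**2 + 2*t) sin(7*pi*t) dt.
Integrating by parts twice (tabular method), an antiderivative of (-3*t**2 + 2*t) sin(7*pi*t) is 3*t**2*cos(7*pi*t)/(7*pi) - 6*t*sin(7*pi*t)/(49*pi**2) - 2*t*cos(7*pi*t)/(7*pi) + 2*sin(7*pi*t)/(49*pi**2) - 6*cos(7*pi*t)/(343*pi**3); evaluating from 0 to 1: ∫_{0}^{1} (-3*t**2 + 2*t) sin(7*pi*t) dt = ((6 - 49*pi**2)/(343*pi**3)) - (-6/(343*pi**3)) = (12 - 49*pi**2)/(343*pi**3).
Hence b_7 = 2·((12 - 49*pi**2)/(343*pi**3)) = 2*(12 - 49*pi**2)/(343*pi**3).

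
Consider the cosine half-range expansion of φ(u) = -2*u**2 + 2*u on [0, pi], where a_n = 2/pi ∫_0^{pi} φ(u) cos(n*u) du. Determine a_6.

-2/9

a_6 = 2/pi ∫_0^{pi} (-2*u**2 + 2*u) cos(6*u) du.
Integrating by parts twice (tabular method), an antiderivative of (-2*u**2 + 2*u) cos(6*u) is -u**2*sin(6*u)/3 + u*sin(6*u)/3 - u*cos(6*u)/9 + sin(6*u)/54 + cos(6*u)/18; evaluating from 0 to pi: ∫_{0}^{pi} (-2*u**2 + 2*u) cos(6*u) du = (1/18 - pi/9) - (1/18) = -pi/9.
Hence a_6 = (2/pi)·(-pi/9) = -2/9.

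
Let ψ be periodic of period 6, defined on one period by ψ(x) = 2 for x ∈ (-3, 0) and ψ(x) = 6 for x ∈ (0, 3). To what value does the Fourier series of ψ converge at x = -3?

At x = -3 the one-sided limits are ψ(-3^-) = 6 and ψ(-3^+) = 2.
By Dirichlet's theorem the series converges to their average, [(6) + (2)]/2 = 4.

4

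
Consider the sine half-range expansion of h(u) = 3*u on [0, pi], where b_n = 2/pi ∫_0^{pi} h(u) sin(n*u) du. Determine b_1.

6

b_1 = 2/pi ∫_0^{pi} (3*u) sin(u) du.
Integrating by parts (boundary term plus one more integral), an antiderivative of (3*u) sin(u) is -3*u*cos(u) + 3*sin(u); evaluating from 0 to pi: ∫_{0}^{pi} (3*u) sin(u) du = (3*pi) - (0) = 3*pi.
Hence b_1 = (2/pi)·(3*pi) = 6.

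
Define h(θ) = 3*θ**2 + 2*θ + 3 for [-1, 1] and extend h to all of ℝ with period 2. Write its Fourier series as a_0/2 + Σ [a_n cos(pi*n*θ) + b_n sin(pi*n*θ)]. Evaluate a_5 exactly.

-12/(25*pi**2)

a_5 = ∫_{-1}^{1} h(θ) cos(5*pi*θ) dθ.
Integrating by parts twice (tabular method), an antiderivative of (3*θ**2 + 2*θ + 3) cos(5*pi*θ) is 3*θ**2*sin(5*pi*θ)/(5*pi) + 2*θ*sin(5*pi*θ)/(5*pi) + 6*θ*cos(5*pi*θ)/(25*pi**2) - 6*sin(5*pi*θ)/(125*pi**3) + 3*sin(5*pi*θ)/(5*pi) + 2*cos(5*pi*θ)/(25*pi**2); evaluating from -1 to 1: ∫_{-1}^{1} (3*θ**2 + 2*θ + 3) cos(5*pi*θ) dθ = (-8/(25*pi**2)) - (4/(25*pi**2)) = -12/(25*pi**2).
Hence a_5 = -12/(25*pi**2).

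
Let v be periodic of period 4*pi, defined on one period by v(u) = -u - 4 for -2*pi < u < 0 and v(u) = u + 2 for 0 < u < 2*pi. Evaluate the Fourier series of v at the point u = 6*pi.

u = 6*pi differs from u = 2*pi by 1 full period(s), and the series is 4*pi-periodic.
At u = 2*pi the one-sided limits are v(2*pi^-) = 2 + 2*pi and v(2*pi^+) = -4 + 2*pi.
By Dirichlet's theorem the series converges to their average, [(2 + 2*pi) + (-4 + 2*pi)]/2 = -1 + 2*pi.

-1 + 2*pi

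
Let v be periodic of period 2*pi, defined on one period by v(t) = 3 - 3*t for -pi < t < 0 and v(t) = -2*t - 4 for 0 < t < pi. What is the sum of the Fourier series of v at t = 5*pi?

t = 5*pi differs from t = pi by 2 full period(s), and the series is 2*pi-periodic.
At t = pi the one-sided limits are v(pi^-) = -2*pi - 4 and v(pi^+) = 3 + 3*pi.
By Dirichlet's theorem the series converges to their average, [(-2*pi - 4) + (3 + 3*pi)]/2 = -1/2 + pi/2.

-1/2 + pi/2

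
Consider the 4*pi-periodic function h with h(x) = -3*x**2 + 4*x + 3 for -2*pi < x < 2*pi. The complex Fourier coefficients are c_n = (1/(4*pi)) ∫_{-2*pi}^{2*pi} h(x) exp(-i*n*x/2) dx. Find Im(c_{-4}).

-2

Since h is real-valued, Im(c_{-4}) = -(1/(4*pi)) ∫_{-2*pi}^{2*pi} h(x) sin(-2*x) dx = b_{4}/2.
Integrating by parts twice (tabular method), an antiderivative of (-3*x**2 + 4*x + 3) sin(-2*x) is -3*x**2*cos(2*x)/2 + 3*x*sin(2*x)/2 + 2*x*cos(2*x) - sin(2*x) + 9*cos(2*x)/4; evaluating from -2*pi to 2*pi: ∫_{-2*pi}^{2*pi} (-3*x**2 + 4*x + 3) sin(-2*x) dx = (-6*pi**2 + 9/4 + 4*pi) - (-6*pi**2 - 4*pi + 9/4) = 8*pi.
Hence Im(c_{-4}) = (-1/(4*pi))·(8*pi) = -2.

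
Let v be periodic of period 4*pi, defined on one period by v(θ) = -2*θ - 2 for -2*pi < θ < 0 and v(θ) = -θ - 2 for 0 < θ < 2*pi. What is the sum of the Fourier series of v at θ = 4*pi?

θ = 4*pi differs from θ = 0 by 1 full period(s), and the series is 4*pi-periodic.
v is continuous at θ = 0 with value -2, so the series converges to -2 there.

-2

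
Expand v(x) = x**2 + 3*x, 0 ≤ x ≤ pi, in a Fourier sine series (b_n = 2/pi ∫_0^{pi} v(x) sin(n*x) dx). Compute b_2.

-pi - 3

b_2 = 2/pi ∫_0^{pi} (x**2 + 3*x) sin(2*x) dx.
Integrating by parts twice (tabular method), an antiderivative of (x**2 + 3*x) sin(2*x) is -x**2*cos(2*x)/2 + x*sin(2*x)/2 - 3*x*cos(2*x)/2 + 3*sin(2*x)/4 + cos(2*x)/4; evaluating from 0 to pi: ∫_{0}^{pi} (x**2 + 3*x) sin(2*x) dx = (-pi**2/2 - 3*pi/2 + 1/4) - (1/4) = -pi*(3 + pi)/2.
Hence b_2 = (2/pi)·(-pi*(3 + pi)/2) = -pi - 3.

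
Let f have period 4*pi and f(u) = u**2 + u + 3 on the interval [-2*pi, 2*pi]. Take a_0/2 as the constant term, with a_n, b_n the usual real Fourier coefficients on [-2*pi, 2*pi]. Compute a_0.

a_0 = (1/(2*pi)) ∫_{-2*pi}^{2*pi} f(u) du = (1/(2*pi)) · (12*pi + 16*pi**3/3) = 6 + 8*pi**2/3.

6 + 8*pi**2/3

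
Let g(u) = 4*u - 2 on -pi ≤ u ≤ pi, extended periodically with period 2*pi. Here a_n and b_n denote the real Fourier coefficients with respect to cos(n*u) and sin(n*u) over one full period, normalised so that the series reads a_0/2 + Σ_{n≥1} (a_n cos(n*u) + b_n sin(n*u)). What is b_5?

8/5

b_5 = 1/pi ∫_{-pi}^{pi} g(u) sin(5*u) du.
Integrating by parts (boundary term plus one more integral), an antiderivative of (4*u - 2) sin(5*u) is -4*u*cos(5*u)/5 + 4*sin(5*u)/25 + 2*cos(5*u)/5; evaluating from -pi to pi: ∫_{-pi}^{pi} (4*u - 2) sin(5*u) du = (-2/5 + 4*pi/5) - (-4*pi/5 - 2/5) = 8*pi/5.
Hence b_5 = (1/pi)·(8*pi/5) = 8/5.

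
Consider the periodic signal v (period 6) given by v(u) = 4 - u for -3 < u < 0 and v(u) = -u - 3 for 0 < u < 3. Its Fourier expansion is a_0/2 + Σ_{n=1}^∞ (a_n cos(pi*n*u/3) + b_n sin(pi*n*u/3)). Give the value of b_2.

3/pi

b_2 = 1/3 ∫_{-3}^{3} v(u) sin(2*pi*u/3) du.
Split the integral at the breakpoints.
Integrating by parts (boundary term plus one more integral), an antiderivative of (4 - u) sin(2*pi*u/3) is 3*u*cos(2*pi*u/3)/(2*pi) - 9*sin(2*pi*u/3)/(4*pi**2) - 6*cos(2*pi*u/3)/pi; evaluating from -3 to 0: ∫_{-3}^{0} (4 - u) sin(2*pi*u/3) du = (-6/pi) - (-21/(2*pi)) = 9/(2*pi).
Integrating by parts (boundary term plus one more integral), an antiderivative of (-u - 3) sin(2*pi*u/3) is 3*u*cos(2*pi*u/3)/(2*pi) - 9*sin(2*pi*u/3)/(4*pi**2) + 9*cos(2*pi*u/3)/(2*pi); evaluating from 0 to 3: ∫_{0}^{3} (-u - 3) sin(2*pi*u/3) du = (9/pi) - (9/(2*pi)) = 9/(2*pi).
Summing the pieces and multiplying by (1/3) gives b_2 = 3/pi.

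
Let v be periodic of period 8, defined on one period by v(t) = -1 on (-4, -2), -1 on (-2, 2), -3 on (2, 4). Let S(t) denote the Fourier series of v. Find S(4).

At t = 4 the one-sided limits are v(4^-) = -3 and v(4^+) = -1.
By Dirichlet's theorem the series converges to their average, [(-3) + (-1)]/2 = -2.

-2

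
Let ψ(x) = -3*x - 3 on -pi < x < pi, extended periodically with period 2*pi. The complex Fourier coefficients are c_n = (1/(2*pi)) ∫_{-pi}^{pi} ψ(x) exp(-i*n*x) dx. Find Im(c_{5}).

3/5

Since ψ is real-valued, Im(c_{5}) = -(1/(2*pi)) ∫_{-pi}^{pi} ψ(x) sin(5*x) dx = -b_{5}/2.
Integrating by parts (boundary term plus one more integral), an antiderivative of (-3*x - 3) sin(5*x) is 3*x*cos(5*x)/5 - 3*sin(5*x)/25 + 3*cos(5*x)/5; evaluating from -pi to pi: ∫_{-pi}^{pi} (-3*x - 3) sin(5*x) dx = (-3*pi/5 - 3/5) - (-3/5 + 3*pi/5) = -6*pi/5.
Hence Im(c_{5}) = (-1/(2*pi))·(-6*pi/5) = 3/5.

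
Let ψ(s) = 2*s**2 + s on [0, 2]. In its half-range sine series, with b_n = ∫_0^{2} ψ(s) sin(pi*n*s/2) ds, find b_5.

b_5 = ∫_0^{2} (2*s**2 + s) sin(5*pi*s/2) ds.
Integrating by parts twice (tabular method), an antiderivative of (2*s**2 + s) sin(5*pi*s/2) is -4*s**2*cos(5*pi*s/2)/(5*pi) + 16*s*sin(5*pi*s/2)/(25*pi**2) - 2*s*cos(5*pi*s/2)/(5*pi) + 4*sin(5*pi*s/2)/(25*pi**2) + 32*cos(5*pi*s/2)/(125*pi**3); evaluating from 0 to 2: ∫_{0}^{2} (2*s**2 + s) sin(5*pi*s/2) ds = (-32/(125*pi**3) + 4/pi) - (32/(125*pi**3)) = -64/(125*pi**3) + 4/pi.
Hence b_5 = -64/(125*pi**3) + 4/pi.

-64/(125*pi**3) + 4/pi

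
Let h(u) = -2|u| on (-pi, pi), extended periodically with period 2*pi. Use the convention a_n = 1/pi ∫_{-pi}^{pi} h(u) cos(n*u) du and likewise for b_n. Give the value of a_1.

8/pi

a_1 = 1/pi ∫_{-pi}^{pi} h(u) cos(u) du.
h is even and cos(u) is even, so the integrand is even and a_1 = 2/pi ∫_0^{pi} h(u) cos(u) du.
Integrating by parts (boundary term plus one more integral), an antiderivative of (-2*u) cos(u) is -2*u*sin(u) - 2*cos(u); evaluating from 0 to pi: ∫_{0}^{pi} (-2*u) cos(u) du = (2) - (-2) = 4.
Hence a_1 = (2/pi)·(4) = 8/pi.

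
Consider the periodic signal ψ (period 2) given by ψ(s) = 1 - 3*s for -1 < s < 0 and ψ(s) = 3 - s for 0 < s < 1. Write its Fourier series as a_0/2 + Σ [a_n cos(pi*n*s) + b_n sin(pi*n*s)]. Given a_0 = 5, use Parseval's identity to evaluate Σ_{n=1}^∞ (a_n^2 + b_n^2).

5/6

Parseval: a_0^2/2 + Σ_{n≥1} (a_n^2+b_n^2) = ∫_{-1}^{1} ψ(s)^2 ds = 40/3.
Subtract a_0^2/2 = 25/2: Σ (a_n^2+b_n^2) = 5/6.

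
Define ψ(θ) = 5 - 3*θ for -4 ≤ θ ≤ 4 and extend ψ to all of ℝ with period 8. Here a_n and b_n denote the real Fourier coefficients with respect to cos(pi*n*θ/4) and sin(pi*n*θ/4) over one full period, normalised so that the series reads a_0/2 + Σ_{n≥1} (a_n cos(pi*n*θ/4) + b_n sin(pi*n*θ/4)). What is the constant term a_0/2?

5

a_0 = 1/4 ∫_{-4}^{4} ψ(θ) dθ = 1/4 · (40) = 10.
So the constant term a_0/2 = 5.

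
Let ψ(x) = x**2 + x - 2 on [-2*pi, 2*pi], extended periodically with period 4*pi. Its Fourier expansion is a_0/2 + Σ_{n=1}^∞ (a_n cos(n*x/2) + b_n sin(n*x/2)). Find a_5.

-16/25

a_5 = (1/(2*pi)) ∫_{-2*pi}^{2*pi} ψ(x) cos(5*x/2) dx.
Integrating by parts twice (tabular method), an antiderivative of (x**2 + x - 2) cos(5*x/2) is 2*x**2*sin(5*x/2)/5 + 2*x*sin(5*x/2)/5 + 8*x*cos(5*x/2)/25 - 116*sin(5*x/2)/125 + 4*cos(5*x/2)/25; evaluating from -2*pi to 2*pi: ∫_{-2*pi}^{2*pi} (x**2 + x - 2) cos(5*x/2) dx = (-16*pi/25 - 4/25) - (-4/25 + 16*pi/25) = -32*pi/25.
Hence a_5 = (1/(2*pi))·(-32*pi/25) = -16/25.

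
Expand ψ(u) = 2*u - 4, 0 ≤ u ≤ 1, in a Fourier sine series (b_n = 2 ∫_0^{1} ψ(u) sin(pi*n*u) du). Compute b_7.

-12/(7*pi)

b_7 = 2 ∫_0^{1} (2*u - 4) sin(7*pi*u) du.
Integrating by parts (boundary term plus one more integral), an antiderivative of (2*u - 4) sin(7*pi*u) is -2*u*cos(7*pi*u)/(7*pi) + 2*sin(7*pi*u)/(49*pi**2) + 4*cos(7*pi*u)/(7*pi); evaluating from 0 to 1: ∫_{0}^{1} (2*u - 4) sin(7*pi*u) du = (-2/(7*pi)) - (4/(7*pi)) = -6/(7*pi).
Hence b_7 = 2·(-6/(7*pi)) = -12/(7*pi).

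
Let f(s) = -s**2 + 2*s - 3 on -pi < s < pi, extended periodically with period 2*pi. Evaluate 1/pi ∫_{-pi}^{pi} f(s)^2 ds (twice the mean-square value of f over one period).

18 + 2*pi**4/5 + 20*pi**2/3

1/pi ∫_{-pi}^{pi} f(s)^2 ds = 1/pi · (2*pi*(135 + 3*pi**4 + 50*pi**2)/15) = 18 + 2*pi**4/5 + 20*pi**2/3.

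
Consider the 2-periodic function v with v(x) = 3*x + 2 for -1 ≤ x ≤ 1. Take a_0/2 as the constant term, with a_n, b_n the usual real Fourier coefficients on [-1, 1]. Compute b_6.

b_6 = ∫_{-1}^{1} v(x) sin(6*pi*x) dx.
Integrating by parts (boundary term plus one more integral), an antiderivative of (3*x + 2) sin(6*pi*x) is -x*cos(6*pi*x)/(2*pi) + sin(6*pi*x)/(12*pi**2) - cos(6*pi*x)/(3*pi); evaluating from -1 to 1: ∫_{-1}^{1} (3*x + 2) sin(6*pi*x) dx = (-5/(6*pi)) - (1/(6*pi)) = -1/pi.
Hence b_6 = -1/pi.

-1/pi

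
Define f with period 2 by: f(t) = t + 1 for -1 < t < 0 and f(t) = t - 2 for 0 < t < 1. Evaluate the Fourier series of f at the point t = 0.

-1/2

At t = 0 the one-sided limits are f(0^-) = 1 and f(0^+) = -2.
By Dirichlet's theorem the series converges to their average, [(1) + (-2)]/2 = -1/2.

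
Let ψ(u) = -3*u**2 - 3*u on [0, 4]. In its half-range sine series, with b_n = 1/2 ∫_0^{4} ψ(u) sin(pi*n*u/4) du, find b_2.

60/pi

b_2 = 1/2 ∫_0^{4} (-3*u**2 - 3*u) sin(pi*u/2) du.
Integrating by parts twice (tabular method), an antiderivative of (-3*u**2 - 3*u) sin(pi*u/2) is 6*u**2*cos(pi*u/2)/pi - 24*u*sin(pi*u/2)/pi**2 + 6*u*cos(pi*u/2)/pi - 12*sin(pi*u/2)/pi**2 - 48*cos(pi*u/2)/pi**3; evaluating from 0 to 4: ∫_{0}^{4} (-3*u**2 - 3*u) sin(pi*u/2) du = (-48/pi**3 + 120/pi) - (-48/pi**3) = 120/pi.
Hence b_2 = (1/2)·(120/pi) = 60/pi.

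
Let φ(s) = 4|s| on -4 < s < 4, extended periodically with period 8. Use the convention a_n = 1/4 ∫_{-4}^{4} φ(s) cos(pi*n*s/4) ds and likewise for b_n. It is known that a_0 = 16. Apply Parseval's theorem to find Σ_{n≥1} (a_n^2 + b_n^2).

128/3

Parseval: a_0^2/2 + Σ_{n≥1} (a_n^2+b_n^2) = 1/4 ∫_{-4}^{4} φ(s)^2 ds = 512/3.
Subtract a_0^2/2 = 128: Σ (a_n^2+b_n^2) = 128/3.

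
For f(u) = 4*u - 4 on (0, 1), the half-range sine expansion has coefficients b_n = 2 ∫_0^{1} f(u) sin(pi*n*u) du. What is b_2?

b_2 = 2 ∫_0^{1} (4*u - 4) sin(2*pi*u) du.
Integrating by parts (boundary term plus one more integral), an antiderivative of (4*u - 4) sin(2*pi*u) is -2*u*cos(2*pi*u)/pi + sin(2*pi*u)/pi**2 + 2*cos(2*pi*u)/pi; evaluating from 0 to 1: ∫_{0}^{1} (4*u - 4) sin(2*pi*u) du = (0) - (2/pi) = -2/pi.
Hence b_2 = 2·(-2/pi) = -4/pi.

-4/pi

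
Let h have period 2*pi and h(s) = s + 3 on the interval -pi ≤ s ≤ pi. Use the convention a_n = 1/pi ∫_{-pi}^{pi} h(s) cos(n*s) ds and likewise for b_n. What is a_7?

0

a_7 = 1/pi ∫_{-pi}^{pi} h(s) cos(7*s) ds.
Integrating by parts (boundary term plus one more integral), an antiderivative of (s + 3) cos(7*s) is s*sin(7*s)/7 + 3*sin(7*s)/7 + cos(7*s)/49; evaluating from -pi to pi: ∫_{-pi}^{pi} (s + 3) cos(7*s) ds = (-1/49) - (-1/49) = 0.
Hence a_7 = (1/pi)·(0) = 0.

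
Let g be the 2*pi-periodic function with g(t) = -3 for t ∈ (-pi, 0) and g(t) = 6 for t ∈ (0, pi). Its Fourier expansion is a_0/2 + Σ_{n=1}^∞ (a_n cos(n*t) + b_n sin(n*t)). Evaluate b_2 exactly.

b_2 = 1/pi ∫_{-pi}^{pi} g(t) sin(2*t) dt.
Split the integral at the breakpoints.
Directly, an antiderivative of (-3) sin(2*t) is 3*cos(2*t)/2; evaluating from -pi to 0: ∫_{-pi}^{0} (-3) sin(2*t) dt = (3/2) - (3/2) = 0.
Directly, an antiderivative of (6) sin(2*t) is -3*cos(2*t); evaluating from 0 to pi: ∫_{0}^{pi} (6) sin(2*t) dt = (-3) - (-3) = 0.
Summing the pieces and multiplying by (1/pi) gives b_2 = 0.

0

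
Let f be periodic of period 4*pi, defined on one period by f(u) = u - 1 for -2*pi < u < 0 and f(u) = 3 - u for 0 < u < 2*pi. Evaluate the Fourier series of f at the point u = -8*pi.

u = -8*pi differs from u = 0 by -2 full period(s), and the series is 4*pi-periodic.
At u = 0 the one-sided limits are f(0^-) = -1 and f(0^+) = 3.
By Dirichlet's theorem the series converges to their average, [(-1) + (3)]/2 = 1.

1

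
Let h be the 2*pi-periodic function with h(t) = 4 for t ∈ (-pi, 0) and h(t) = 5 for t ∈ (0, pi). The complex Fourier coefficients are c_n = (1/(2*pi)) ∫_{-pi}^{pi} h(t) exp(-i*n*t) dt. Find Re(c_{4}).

0

Since h is real-valued, Re(c_{4}) = (1/(2*pi)) ∫_{-pi}^{pi} h(t) cos(4*t) dt = a_{4}/2.
Split the integral at the breakpoints.
Directly, an antiderivative of (4) cos(4*t) is sin(4*t); evaluating from -pi to 0: ∫_{-pi}^{0} (4) cos(4*t) dt = (0) - (0) = 0.
Directly, an antiderivative of (5) cos(4*t) is 5*sin(4*t)/4; evaluating from 0 to pi: ∫_{0}^{pi} (5) cos(4*t) dt = (0) - (0) = 0.
So ∫_{-pi}^{pi} h(t) cos(4*t) dt = 0.
Hence Re(c_{4}) = (1/(2*pi))·(0) = 0.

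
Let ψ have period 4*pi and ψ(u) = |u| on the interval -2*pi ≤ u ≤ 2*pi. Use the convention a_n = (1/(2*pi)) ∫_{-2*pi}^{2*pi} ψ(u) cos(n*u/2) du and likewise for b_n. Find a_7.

-8/(49*pi)

a_7 = (1/(2*pi)) ∫_{-2*pi}^{2*pi} ψ(u) cos(7*u/2) du.
ψ is even and cos(7*u/2) is even, so the integrand is even and a_7 = 1/pi ∫_0^{2*pi} ψ(u) cos(7*u/2) du.
Integrating by parts (boundary term plus one more integral), an antiderivative of (u) cos(7*u/2) is 2*u*sin(7*u/2)/7 + 4*cos(7*u/2)/49; evaluating from 0 to 2*pi: ∫_{0}^{2*pi} (u) cos(7*u/2) du = (-4/49) - (4/49) = -8/49.
Hence a_7 = (1/pi)·(-8/49) = -8/(49*pi).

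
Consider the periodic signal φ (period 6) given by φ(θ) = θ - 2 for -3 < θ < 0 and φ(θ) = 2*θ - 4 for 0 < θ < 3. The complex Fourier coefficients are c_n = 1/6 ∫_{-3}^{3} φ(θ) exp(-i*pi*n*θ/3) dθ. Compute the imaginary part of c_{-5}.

1/(2*pi)

Since φ is real-valued, Im(c_{-5}) = -1/6 ∫_{-3}^{3} φ(θ) sin(-5*pi*θ/3) dθ = b_{5}/2.
Split the integral at the breakpoints.
Integrating by parts (boundary term plus one more integral), an antiderivative of (θ - 2) sin(-5*pi*θ/3) is 3*θ*cos(5*pi*θ/3)/(5*pi) - 9*sin(5*pi*θ/3)/(25*pi**2) - 6*cos(5*pi*θ/3)/(5*pi); evaluating from -3 to 0: ∫_{-3}^{0} (θ - 2) sin(-5*pi*θ/3) dθ = (-6/(5*pi)) - (3/pi) = -21/(5*pi).
Integrating by parts (boundary term plus one more integral), an antiderivative of (2*θ - 4) sin(-5*pi*θ/3) is 6*θ*cos(5*pi*θ/3)/(5*pi) - 18*sin(5*pi*θ/3)/(25*pi**2) - 12*cos(5*pi*θ/3)/(5*pi); evaluating from 0 to 3: ∫_{0}^{3} (2*θ - 4) sin(-5*pi*θ/3) dθ = (-6/(5*pi)) - (-12/(5*pi)) = 6/(5*pi).
So ∫_{-3}^{3} φ(θ) sin(-5*pi*θ/3) dθ = -3/pi.
Hence Im(c_{-5}) = (-1/6)·(-3/pi) = 1/(2*pi).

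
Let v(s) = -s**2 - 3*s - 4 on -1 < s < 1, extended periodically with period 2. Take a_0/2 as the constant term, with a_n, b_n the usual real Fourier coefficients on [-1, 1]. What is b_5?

b_5 = ∫_{-1}^{1} v(s) sin(5*pi*s) ds.
Integrating by parts twice (tabular method), an antiderivative of (-s**2 - 3*s - 4) sin(5*pi*s) is s**2*cos(5*pi*s)/(5*pi) - 2*s*sin(5*pi*s)/(25*pi**2) + 3*s*cos(5*pi*s)/(5*pi) - 3*sin(5*pi*s)/(25*pi**2) - 2*cos(5*pi*s)/(125*pi**3) + 4*cos(5*pi*s)/(5*pi); evaluating from -1 to 1: ∫_{-1}^{1} (-s**2 - 3*s - 4) sin(5*pi*s) ds = (2*(1 - 100*pi**2)/(125*pi**3)) - (2*(1 - 25*pi**2)/(125*pi**3)) = -6/(5*pi).
Hence b_5 = -6/(5*pi).

-6/(5*pi)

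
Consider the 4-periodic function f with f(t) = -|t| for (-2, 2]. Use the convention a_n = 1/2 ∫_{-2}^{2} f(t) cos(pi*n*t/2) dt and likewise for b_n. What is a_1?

a_1 = 1/2 ∫_{-2}^{2} f(t) cos(pi*t/2) dt.
f is even and cos(pi*t/2) is even, so the integrand is even and a_1 = ∫_0^{2} f(t) cos(pi*t/2) dt.
Integrating by parts (boundary term plus one more integral), an antiderivative of (-t) cos(pi*t/2) is -2*t*sin(pi*t/2)/pi - 4*cos(pi*t/2)/pi**2; evaluating from 0 to 2: ∫_{0}^{2} (-t) cos(pi*t/2) dt = (4/pi**2) - (-4/pi**2) = 8/pi**2.
Hence a_1 = 8/pi**2.

8/pi**2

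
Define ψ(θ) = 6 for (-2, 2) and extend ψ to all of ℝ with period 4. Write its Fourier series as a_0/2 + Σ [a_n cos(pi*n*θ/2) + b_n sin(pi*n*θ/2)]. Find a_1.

0

a_1 = 1/2 ∫_{-2}^{2} ψ(θ) cos(pi*θ/2) dθ.
ψ is even and cos(pi*θ/2) is even, so the integrand is even and a_1 = ∫_0^{2} ψ(θ) cos(pi*θ/2) dθ.
Directly, an antiderivative of (6) cos(pi*θ/2) is 12*sin(pi*θ/2)/pi; evaluating from 0 to 2: ∫_{0}^{2} (6) cos(pi*θ/2) dθ = (0) - (0) = 0.
Hence a_1 = 0.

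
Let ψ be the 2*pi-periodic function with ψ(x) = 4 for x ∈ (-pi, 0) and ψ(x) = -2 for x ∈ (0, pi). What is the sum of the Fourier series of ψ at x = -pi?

1

x = -pi differs from x = pi by -1 full period(s), and the series is 2*pi-periodic.
At x = pi the one-sided limits are ψ(pi^-) = -2 and ψ(pi^+) = 4.
By Dirichlet's theorem the series converges to their average, [(-2) + (4)]/2 = 1.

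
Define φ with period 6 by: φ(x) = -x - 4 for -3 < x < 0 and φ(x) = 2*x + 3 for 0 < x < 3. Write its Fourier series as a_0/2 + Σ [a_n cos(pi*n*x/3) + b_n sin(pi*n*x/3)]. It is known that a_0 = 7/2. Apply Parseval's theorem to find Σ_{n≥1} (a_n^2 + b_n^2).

Parseval: a_0^2/2 + Σ_{n≥1} (a_n^2+b_n^2) = 1/3 ∫_{-3}^{3} φ(x)^2 dx = 46.
Subtract a_0^2/2 = 49/8: Σ (a_n^2+b_n^2) = 319/8.

319/8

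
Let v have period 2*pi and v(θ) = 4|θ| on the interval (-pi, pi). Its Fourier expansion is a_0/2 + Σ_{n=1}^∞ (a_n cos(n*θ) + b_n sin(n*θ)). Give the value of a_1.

a_1 = 1/pi ∫_{-pi}^{pi} v(θ) cos(θ) dθ.
v is even and cos(θ) is even, so the integrand is even and a_1 = 2/pi ∫_0^{pi} v(θ) cos(θ) dθ.
Integrating by parts (boundary term plus one more integral), an antiderivative of (4*θ) cos(θ) is 4*θ*sin(θ) + 4*cos(θ); evaluating from 0 to pi: ∫_{0}^{pi} (4*θ) cos(θ) dθ = (-4) - (4) = -8.
Hence a_1 = (2/pi)·(-8) = -16/pi.

-16/pi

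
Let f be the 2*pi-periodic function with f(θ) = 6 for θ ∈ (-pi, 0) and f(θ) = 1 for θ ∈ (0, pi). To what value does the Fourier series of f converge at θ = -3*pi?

θ = -3*pi differs from θ = pi by -2 full period(s), and the series is 2*pi-periodic.
At θ = pi the one-sided limits are f(pi^-) = 1 and f(pi^+) = 6.
By Dirichlet's theorem the series converges to their average, [(1) + (6)]/2 = 7/2.

7/2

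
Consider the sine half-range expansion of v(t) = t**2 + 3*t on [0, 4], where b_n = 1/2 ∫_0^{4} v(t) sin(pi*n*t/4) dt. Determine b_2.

-28/pi

b_2 = 1/2 ∫_0^{4} (t**2 + 3*t) sin(pi*t/2) dt.
Integrating by parts twice (tabular method), an antiderivative of (t**2 + 3*t) sin(pi*t/2) is -2*t**2*cos(pi*t/2)/pi + 8*t*sin(pi*t/2)/pi**2 - 6*t*cos(pi*t/2)/pi + 12*sin(pi*t/2)/pi**2 + 16*cos(pi*t/2)/pi**3; evaluating from 0 to 4: ∫_{0}^{4} (t**2 + 3*t) sin(pi*t/2) dt = (-56/pi + 16/pi**3) - (16/pi**3) = -56/pi.
Hence b_2 = (1/2)·(-56/pi) = -28/pi.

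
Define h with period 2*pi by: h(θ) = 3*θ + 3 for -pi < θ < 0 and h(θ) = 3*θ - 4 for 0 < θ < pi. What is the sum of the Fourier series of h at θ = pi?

θ = pi differs from θ = -pi by 1 full period(s), and the series is 2*pi-periodic.
At θ = -pi the one-sided limits are h(-pi^-) = -4 + 3*pi and h(-pi^+) = 3 - 3*pi.
By Dirichlet's theorem the series converges to their average, [(-4 + 3*pi) + (3 - 3*pi)]/2 = -1/2.

-1/2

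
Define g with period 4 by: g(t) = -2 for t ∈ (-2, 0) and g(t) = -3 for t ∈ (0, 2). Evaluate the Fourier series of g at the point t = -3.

t = -3 differs from t = 1 by -1 full period(s), and the series is 4-periodic.
g is continuous at t = 1 with value -3, so the series converges to -3 there.

-3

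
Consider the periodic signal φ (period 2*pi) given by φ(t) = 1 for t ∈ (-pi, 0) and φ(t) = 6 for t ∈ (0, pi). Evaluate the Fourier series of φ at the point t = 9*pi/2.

t = 9*pi/2 differs from t = pi/2 by 2 full period(s), and the series is 2*pi-periodic.
φ is continuous at t = pi/2 with value 6, so the series converges to 6 there.

6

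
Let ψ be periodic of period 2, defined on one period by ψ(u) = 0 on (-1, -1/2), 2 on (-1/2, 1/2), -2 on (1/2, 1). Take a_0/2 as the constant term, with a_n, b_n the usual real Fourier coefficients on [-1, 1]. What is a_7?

a_7 = ∫_{-1}^{1} ψ(u) cos(7*pi*u) du.
Split the integral at the breakpoints.
∫_{-1}^{-1/2} (0) cos(7*pi*u) du = 0.
Directly, an antiderivative of (2) cos(7*pi*u) is 2*sin(7*pi*u)/(7*pi); evaluating from -1/2 to 1/2: ∫_{-1/2}^{1/2} (2) cos(7*pi*u) du = (-2/(7*pi)) - (2/(7*pi)) = -4/(7*pi).
Directly, an antiderivative of (-2) cos(7*pi*u) is -2*sin(7*pi*u)/(7*pi); evaluating from 1/2 to 1: ∫_{1/2}^{1} (-2) cos(7*pi*u) du = (0) - (2/(7*pi)) = -2/(7*pi).
Summing the pieces gives a_7 = -6/(7*pi).

-6/(7*pi)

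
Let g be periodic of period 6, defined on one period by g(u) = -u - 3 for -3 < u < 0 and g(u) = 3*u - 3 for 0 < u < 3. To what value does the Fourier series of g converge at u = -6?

-3

u = -6 differs from u = 0 by -1 full period(s), and the series is 6-periodic.
g is continuous at u = 0 with value -3, so the series converges to -3 there.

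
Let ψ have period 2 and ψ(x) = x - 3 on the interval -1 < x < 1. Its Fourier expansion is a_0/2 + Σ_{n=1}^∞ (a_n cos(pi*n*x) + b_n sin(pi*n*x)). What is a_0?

a_0 = ∫_{-1}^{1} ψ(x) dx = -6.

-6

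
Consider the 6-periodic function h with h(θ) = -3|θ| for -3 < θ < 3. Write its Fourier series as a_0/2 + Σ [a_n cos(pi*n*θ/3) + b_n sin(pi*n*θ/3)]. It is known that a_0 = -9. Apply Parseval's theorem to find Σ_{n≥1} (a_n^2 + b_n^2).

Parseval: a_0^2/2 + Σ_{n≥1} (a_n^2+b_n^2) = 1/3 ∫_{-3}^{3} h(θ)^2 dθ = 54.
Subtract a_0^2/2 = 81/2: Σ (a_n^2+b_n^2) = 27/2.

27/2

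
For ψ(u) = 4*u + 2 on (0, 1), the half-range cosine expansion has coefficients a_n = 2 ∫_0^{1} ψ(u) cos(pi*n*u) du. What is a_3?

-16/(9*pi**2)

a_3 = 2 ∫_0^{1} (4*u + 2) cos(3*pi*u) du.
Integrating by parts (boundary term plus one more integral), an antiderivative of (4*u + 2) cos(3*pi*u) is 4*u*sin(3*pi*u)/(3*pi) + 2*sin(3*pi*u)/(3*pi) + 4*cos(3*pi*u)/(9*pi**2); evaluating from 0 to 1: ∫_{0}^{1} (4*u + 2) cos(3*pi*u) du = (-4/(9*pi**2)) - (4/(9*pi**2)) = -8/(9*pi**2).
Hence a_3 = 2·(-8/(9*pi**2)) = -16/(9*pi**2).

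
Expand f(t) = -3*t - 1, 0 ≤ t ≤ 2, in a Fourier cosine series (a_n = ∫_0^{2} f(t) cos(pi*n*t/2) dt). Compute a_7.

a_7 = ∫_0^{2} (-3*t - 1) cos(7*pi*t/2) dt.
Integrating by parts (boundary term plus one more integral), an antiderivative of (-3*t - 1) cos(7*pi*t/2) is -6*t*sin(7*pi*t/2)/(7*pi) - 2*sin(7*pi*t/2)/(7*pi) - 12*cos(7*pi*t/2)/(49*pi**2); evaluating from 0 to 2: ∫_{0}^{2} (-3*t - 1) cos(7*pi*t/2) dt = (12/(49*pi**2)) - (-12/(49*pi**2)) = 24/(49*pi**2).
Hence a_7 = 24/(49*pi**2).

24/(49*pi**2)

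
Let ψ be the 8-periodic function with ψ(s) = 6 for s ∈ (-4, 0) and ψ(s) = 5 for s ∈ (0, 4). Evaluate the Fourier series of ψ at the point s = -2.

ψ is continuous at s = -2 with value 6, so the series converges to 6 there.

6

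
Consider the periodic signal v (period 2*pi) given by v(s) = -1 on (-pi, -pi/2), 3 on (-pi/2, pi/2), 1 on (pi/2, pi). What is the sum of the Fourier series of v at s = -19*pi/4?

s = -19*pi/4 differs from s = -3*pi/4 by -2 full period(s), and the series is 2*pi-periodic.
v is continuous at s = -3*pi/4 with value -1, so the series converges to -1 there.

-1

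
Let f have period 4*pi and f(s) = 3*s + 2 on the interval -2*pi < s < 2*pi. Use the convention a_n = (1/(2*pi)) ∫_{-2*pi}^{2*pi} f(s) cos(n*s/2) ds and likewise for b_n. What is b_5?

12/5

b_5 = (1/(2*pi)) ∫_{-2*pi}^{2*pi} f(s) sin(5*s/2) ds.
Integrating by parts (boundary term plus one more integral), an antiderivative of (3*s + 2) sin(5*s/2) is -6*s*cos(5*s/2)/5 + 12*sin(5*s/2)/25 - 4*cos(5*s/2)/5; evaluating from -2*pi to 2*pi: ∫_{-2*pi}^{2*pi} (3*s + 2) sin(5*s/2) ds = (4/5 + 12*pi/5) - (4/5 - 12*pi/5) = 24*pi/5.
Hence b_5 = (1/(2*pi))·(24*pi/5) = 12/5.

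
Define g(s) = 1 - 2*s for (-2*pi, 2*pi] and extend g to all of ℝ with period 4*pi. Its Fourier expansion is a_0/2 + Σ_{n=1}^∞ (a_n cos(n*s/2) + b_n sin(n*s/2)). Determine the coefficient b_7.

b_7 = (1/(2*pi)) ∫_{-2*pi}^{2*pi} g(s) sin(7*s/2) ds.
Integrating by parts (boundary term plus one more integral), an antiderivative of (1 - 2*s) sin(7*s/2) is 4*s*cos(7*s/2)/7 - 8*sin(7*s/2)/49 - 2*cos(7*s/2)/7; evaluating from -2*pi to 2*pi: ∫_{-2*pi}^{2*pi} (1 - 2*s) sin(7*s/2) ds = (2/7 - 8*pi/7) - (2/7 + 8*pi/7) = -16*pi/7.
Hence b_7 = (1/(2*pi))·(-16*pi/7) = -8/7.

-8/7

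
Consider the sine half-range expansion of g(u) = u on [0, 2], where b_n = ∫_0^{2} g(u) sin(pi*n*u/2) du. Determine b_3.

b_3 = ∫_0^{2} (u) sin(3*pi*u/2) du.
Integrating by parts (boundary term plus one more integral), an antiderivative of (u) sin(3*pi*u/2) is -2*u*cos(3*pi*u/2)/(3*pi) + 4*sin(3*pi*u/2)/(9*pi**2); evaluating from 0 to 2: ∫_{0}^{2} (u) sin(3*pi*u/2) du = (4/(3*pi)) - (0) = 4/(3*pi).
Hence b_3 = 4/(3*pi).

4/(3*pi)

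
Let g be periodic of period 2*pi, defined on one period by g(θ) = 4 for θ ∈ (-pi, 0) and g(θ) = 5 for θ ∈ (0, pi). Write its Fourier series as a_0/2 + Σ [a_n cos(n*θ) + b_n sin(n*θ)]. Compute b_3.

2/(3*pi)

b_3 = 1/pi ∫_{-pi}^{pi} g(θ) sin(3*θ) dθ.
Split the integral at the breakpoints.
Directly, an antiderivative of (4) sin(3*θ) is -4*cos(3*θ)/3; evaluating from -pi to 0: ∫_{-pi}^{0} (4) sin(3*θ) dθ = (-4/3) - (4/3) = -8/3.
Directly, an antiderivative of (5) sin(3*θ) is -5*cos(3*θ)/3; evaluating from 0 to pi: ∫_{0}^{pi} (5) sin(3*θ) dθ = (5/3) - (-5/3) = 10/3.
Summing the pieces and multiplying by (1/pi) gives b_3 = 2/(3*pi).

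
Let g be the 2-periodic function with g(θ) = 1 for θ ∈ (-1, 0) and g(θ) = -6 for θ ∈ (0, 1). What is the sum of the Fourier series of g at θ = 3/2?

1

θ = 3/2 differs from θ = -1/2 by 1 full period(s), and the series is 2-periodic.
g is continuous at θ = -1/2 with value 1, so the series converges to 1 there.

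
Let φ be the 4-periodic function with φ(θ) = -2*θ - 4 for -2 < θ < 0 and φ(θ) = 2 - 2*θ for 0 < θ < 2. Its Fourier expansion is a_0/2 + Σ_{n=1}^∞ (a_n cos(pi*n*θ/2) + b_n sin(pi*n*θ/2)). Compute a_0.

a_0 = 1/2 ∫_{-2}^{2} φ(θ) dθ = 1/2 · (-4) = -2.

-2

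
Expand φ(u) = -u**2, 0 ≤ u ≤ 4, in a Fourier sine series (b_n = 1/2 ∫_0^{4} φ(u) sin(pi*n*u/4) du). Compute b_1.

-32/pi + 128/pi**3

b_1 = 1/2 ∫_0^{4} (-u**2) sin(pi*u/4) du.
Integrating by parts twice (tabular method), an antiderivative of (-u**2) sin(pi*u/4) is 4*u**2*cos(pi*u/4)/pi - 32*u*sin(pi*u/4)/pi**2 - 128*cos(pi*u/4)/pi**3; evaluating from 0 to 4: ∫_{0}^{4} (-u**2) sin(pi*u/4) du = (-64/pi + 128/pi**3) - (-128/pi**3) = -64/pi + 256/pi**3.
Hence b_1 = (1/2)·(-64/pi + 256/pi**3) = -32/pi + 128/pi**3.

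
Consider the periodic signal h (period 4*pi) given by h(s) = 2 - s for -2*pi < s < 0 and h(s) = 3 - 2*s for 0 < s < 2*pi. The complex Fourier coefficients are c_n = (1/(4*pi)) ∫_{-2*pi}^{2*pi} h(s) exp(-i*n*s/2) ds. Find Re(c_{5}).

Since h is real-valued, Re(c_{5}) = (1/(4*pi)) ∫_{-2*pi}^{2*pi} h(s) cos(5*s/2) ds = a_{5}/2.
Split the integral at the breakpoints.
Integrating by parts (boundary term plus one more integral), an antiderivative of (2 - s) cos(5*s/2) is -2*s*sin(5*s/2)/5 + 4*sin(5*s/2)/5 - 4*cos(5*s/2)/25; evaluating from -2*pi to 0: ∫_{-2*pi}^{0} (2 - s) cos(5*s/2) ds = (-4/25) - (4/25) = -8/25.
Integrating by parts (boundary term plus one more integral), an antiderivative of (3 - 2*s) cos(5*s/2) is -4*s*sin(5*s/2)/5 + 6*sin(5*s/2)/5 - 8*cos(5*s/2)/25; evaluating from 0 to 2*pi: ∫_{0}^{2*pi} (3 - 2*s) cos(5*s/2) ds = (8/25) - (-8/25) = 16/25.
So ∫_{-2*pi}^{2*pi} h(s) cos(5*s/2) ds = 8/25.
Hence Re(c_{5}) = (1/(4*pi))·(8/25) = 2/(25*pi).

2/(25*pi)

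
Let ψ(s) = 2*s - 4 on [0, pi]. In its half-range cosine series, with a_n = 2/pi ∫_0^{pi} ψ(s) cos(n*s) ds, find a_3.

a_3 = 2/pi ∫_0^{pi} (2*s - 4) cos(3*s) ds.
Integrating by parts (boundary term plus one more integral), an antiderivative of (2*s - 4) cos(3*s) is 2*s*sin(3*s)/3 - 4*sin(3*s)/3 + 2*cos(3*s)/9; evaluating from 0 to pi: ∫_{0}^{pi} (2*s - 4) cos(3*s) ds = (-2/9) - (2/9) = -4/9.
Hence a_3 = (2/pi)·(-4/9) = -8/(9*pi).

-8/(9*pi)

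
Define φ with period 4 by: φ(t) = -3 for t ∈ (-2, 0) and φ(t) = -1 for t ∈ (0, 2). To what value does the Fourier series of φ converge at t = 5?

-1

t = 5 differs from t = 1 by 1 full period(s), and the series is 4-periodic.
φ is continuous at t = 1 with value -1, so the series converges to -1 there.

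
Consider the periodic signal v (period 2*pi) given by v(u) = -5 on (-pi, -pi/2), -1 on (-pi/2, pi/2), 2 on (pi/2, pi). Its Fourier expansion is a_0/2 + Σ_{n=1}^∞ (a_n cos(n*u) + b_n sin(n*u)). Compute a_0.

a_0 = 1/pi ∫_{-pi}^{pi} v(u) du = 1/pi · (-5*pi/2) = -5/2.

-5/2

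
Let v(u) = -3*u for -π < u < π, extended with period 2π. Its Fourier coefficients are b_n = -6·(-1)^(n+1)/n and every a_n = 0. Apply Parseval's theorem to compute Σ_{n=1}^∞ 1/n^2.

Parseval: Σ b_n^2 = (1/π) ∫_{-π}^{π} v(u)^2 du = 6*pi**2.
Σ b_n^2 = Σ 36/n^2, so Σ 1/n^2 = (6*pi**2)/36 = pi**2/6.

pi**2/6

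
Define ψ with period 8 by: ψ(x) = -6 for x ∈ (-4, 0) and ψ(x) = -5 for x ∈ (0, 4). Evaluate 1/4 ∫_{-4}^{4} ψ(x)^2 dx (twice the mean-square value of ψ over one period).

61

1/4 ∫_{-4}^{4} ψ(x)^2 dx = 1/4 · (244) = 61.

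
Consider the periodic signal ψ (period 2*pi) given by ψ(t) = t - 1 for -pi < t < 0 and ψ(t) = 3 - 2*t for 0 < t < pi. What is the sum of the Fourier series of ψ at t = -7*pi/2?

t = -7*pi/2 differs from t = pi/2 by -2 full period(s), and the series is 2*pi-periodic.
ψ is continuous at t = pi/2 with value 3 - pi, so the series converges to 3 - pi there.

3 - pi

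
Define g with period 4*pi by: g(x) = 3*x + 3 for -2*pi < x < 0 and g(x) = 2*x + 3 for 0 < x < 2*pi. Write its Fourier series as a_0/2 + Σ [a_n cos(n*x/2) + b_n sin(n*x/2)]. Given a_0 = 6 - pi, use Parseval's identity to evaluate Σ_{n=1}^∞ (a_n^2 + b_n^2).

101*pi**2/6

Parseval: a_0^2/2 + Σ_{n≥1} (a_n^2+b_n^2) = (1/(2*pi)) ∫_{-2*pi}^{2*pi} g(x)^2 dx = -6*pi + 18 + 52*pi**2/3.
Subtract a_0^2/2 = (6 - pi)**2/2: Σ (a_n^2+b_n^2) = 101*pi**2/6.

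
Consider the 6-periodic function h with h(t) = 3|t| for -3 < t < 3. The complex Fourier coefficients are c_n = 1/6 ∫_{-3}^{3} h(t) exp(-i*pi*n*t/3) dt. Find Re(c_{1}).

Since h is real-valued, Re(c_{1}) = 1/6 ∫_{-3}^{3} h(t) cos(pi*t/3) dt = a_{1}/2.
h is even and cos(pi*t/3) is even, so the integrand is even: ∫_{-3}^{3} h(t) cos(pi*t/3) dt = 2∫_0^{3} h(t) cos(pi*t/3) dt.
Integrating by parts (boundary term plus one more integral), an antiderivative of (3*t) cos(pi*t/3) is 9*t*sin(pi*t/3)/pi + 27*cos(pi*t/3)/pi**2; evaluating from 0 to 3: ∫_{0}^{3} (3*t) cos(pi*t/3) dt = (-27/pi**2) - (27/pi**2) = -54/pi**2.
So ∫_{-3}^{3} h(t) cos(pi*t/3) dt = -108/pi**2.
Hence Re(c_{1}) = (1/6)·(-108/pi**2) = -18/pi**2.

-18/pi**2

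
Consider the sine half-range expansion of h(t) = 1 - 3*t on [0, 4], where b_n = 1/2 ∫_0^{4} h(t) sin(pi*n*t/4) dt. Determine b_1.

b_1 = 1/2 ∫_0^{4} (1 - 3*t) sin(pi*t/4) dt.
Integrating by parts (boundary term plus one more integral), an antiderivative of (1 - 3*t) sin(pi*t/4) is 12*t*cos(pi*t/4)/pi - 48*sin(pi*t/4)/pi**2 - 4*cos(pi*t/4)/pi; evaluating from 0 to 4: ∫_{0}^{4} (1 - 3*t) sin(pi*t/4) dt = (-44/pi) - (-4/pi) = -40/pi.
Hence b_1 = (1/2)·(-40/pi) = -20/pi.

-20/pi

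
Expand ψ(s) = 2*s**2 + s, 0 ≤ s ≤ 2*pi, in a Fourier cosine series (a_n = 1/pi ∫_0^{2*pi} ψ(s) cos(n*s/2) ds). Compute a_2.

a_2 = 1/pi ∫_0^{2*pi} (2*s**2 + s) cos(s) ds.
Integrating by parts twice (tabular method), an antiderivative of (2*s**2 + s) cos(s) is 2*s**2*sin(s) + s*sin(s) + 4*s*cos(s) - 4*sin(s) + cos(s); evaluating from 0 to 2*pi: ∫_{0}^{2*pi} (2*s**2 + s) cos(s) ds = (1 + 8*pi) - (1) = 8*pi.
Hence a_2 = (1/pi)·(8*pi) = 8.

8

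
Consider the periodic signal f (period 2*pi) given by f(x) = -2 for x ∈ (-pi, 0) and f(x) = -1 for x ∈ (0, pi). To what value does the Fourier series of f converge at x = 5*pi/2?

-1

x = 5*pi/2 differs from x = pi/2 by 1 full period(s), and the series is 2*pi-periodic.
f is continuous at x = pi/2 with value -1, so the series converges to -1 there.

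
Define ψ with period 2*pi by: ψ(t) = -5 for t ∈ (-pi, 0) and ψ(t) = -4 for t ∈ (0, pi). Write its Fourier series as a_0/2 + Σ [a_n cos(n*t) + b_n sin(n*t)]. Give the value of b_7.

2/(7*pi)

b_7 = 1/pi ∫_{-pi}^{pi} ψ(t) sin(7*t) dt.
Split the integral at the breakpoints.
Directly, an antiderivative of (-5) sin(7*t) is 5*cos(7*t)/7; evaluating from -pi to 0: ∫_{-pi}^{0} (-5) sin(7*t) dt = (5/7) - (-5/7) = 10/7.
Directly, an antiderivative of (-4) sin(7*t) is 4*cos(7*t)/7; evaluating from 0 to pi: ∫_{0}^{pi} (-4) sin(7*t) dt = (-4/7) - (4/7) = -8/7.
Summing the pieces and multiplying by (1/pi) gives b_7 = 2/(7*pi).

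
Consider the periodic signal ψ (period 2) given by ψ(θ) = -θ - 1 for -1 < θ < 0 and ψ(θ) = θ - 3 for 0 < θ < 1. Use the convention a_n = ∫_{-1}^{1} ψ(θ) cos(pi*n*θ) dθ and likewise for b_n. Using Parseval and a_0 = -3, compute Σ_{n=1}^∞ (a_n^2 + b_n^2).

13/6

Parseval: a_0^2/2 + Σ_{n≥1} (a_n^2+b_n^2) = ∫_{-1}^{1} ψ(θ)^2 dθ = 20/3.
Subtract a_0^2/2 = 9/2: Σ (a_n^2+b_n^2) = 13/6.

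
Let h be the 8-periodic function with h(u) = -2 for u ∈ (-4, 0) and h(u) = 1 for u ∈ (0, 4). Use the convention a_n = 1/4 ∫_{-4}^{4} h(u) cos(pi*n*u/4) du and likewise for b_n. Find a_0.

-1

a_0 = 1/4 ∫_{-4}^{4} h(u) du = 1/4 · (-4) = -1.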